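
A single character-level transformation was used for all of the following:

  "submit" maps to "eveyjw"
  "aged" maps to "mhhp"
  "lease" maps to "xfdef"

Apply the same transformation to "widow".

Shifts by position in submit: pos 0: s→e (+12), pos 1: u→v (+1), pos 2: b→e (+3), pos 3: m→y (+12), pos 4: i→j (+1), pos 5: t→w (+3) — repeating every 3. A repeating key of period 3 is used — shifts +12, +1, +3 over and over.
Applying it to widow: w+12=i, i+1=j, d+3=g, o+12=a, w+1=x.

ijgax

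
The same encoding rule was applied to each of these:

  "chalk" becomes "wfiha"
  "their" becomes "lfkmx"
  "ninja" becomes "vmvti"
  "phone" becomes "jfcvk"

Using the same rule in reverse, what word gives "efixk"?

share

c(2)→w(22) and h(7)→f(5) fit y≡7x+8 (mod 26); the inverse of 7 mod 26 is 15. Treating letters as 0–25, the rule is x ↦ 7x + 8 (mod 26).
Reversing it on efixk: e(4)→15·(4−8)≡18=s; f(5)→15·(5−8)≡7=h; i(8)→15·(8−8)≡0=a; x(23)→15·(23−8)≡17=r; k(10)→15·(10−8)≡4=e (all mod 26).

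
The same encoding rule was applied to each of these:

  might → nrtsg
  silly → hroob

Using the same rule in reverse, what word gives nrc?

mix

Each letter is replaced by its mirror in the alphabet: a↔z, b↔y, c↔x, and so on (the Atbash cipher).
Reversing it on nrc: n↔m, r↔i, c↔x.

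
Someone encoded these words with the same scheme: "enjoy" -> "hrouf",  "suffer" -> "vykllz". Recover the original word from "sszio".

The shift increases by 1 at each position, starting from +3: 3, 4, 5, ….
Undoing it on sszio: s−3=p, s−4=o, z−5=u, i−6=c, o−7=h.

pouch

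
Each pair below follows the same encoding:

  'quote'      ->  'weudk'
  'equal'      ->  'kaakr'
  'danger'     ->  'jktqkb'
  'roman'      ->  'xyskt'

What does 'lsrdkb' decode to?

filter

Shifts by position in quote: pos 0: q→w (+6), pos 1: u→e (+10), pos 2: o→u (+6), pos 3: t→d (+10) — repeating every 2. The shifts repeat in a cycle of length 2: positions 0,1,… shift by +6, +10, then the pattern repeats.
Reversing it on lsrdkb: l−6=f, s−10=i, r−6=l, d−10=t, k−6=e, b−10=r.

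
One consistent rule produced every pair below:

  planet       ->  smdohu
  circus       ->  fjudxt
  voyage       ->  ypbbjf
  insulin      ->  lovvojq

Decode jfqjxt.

genius

Shifts by position in planet: pos 0: p→s (+3), pos 1: l→m (+1), pos 2: a→d (+3), pos 3: n→o (+1) — repeating every 2. It's a Vigenère-style cipher with numeric key [3,1]: position i shifts by key[i mod 2].
Undoing it on jfqjxt: j−3=g, f−1=e, q−3=n, j−1=i, x−3=u, t−1=s.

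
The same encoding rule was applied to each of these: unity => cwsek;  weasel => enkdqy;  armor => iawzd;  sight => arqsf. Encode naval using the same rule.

vjflx

In unity: u→c is +8, n→w is +9, i→s is +10, t→e is +11 — the shift increases by 1 each position. The shift increases by 1 at each position, starting from +8: 8, 9, 10, ….
Applying it to naval: n+8=v, a+9=j, v+10=f, a+11=l, l+12=x.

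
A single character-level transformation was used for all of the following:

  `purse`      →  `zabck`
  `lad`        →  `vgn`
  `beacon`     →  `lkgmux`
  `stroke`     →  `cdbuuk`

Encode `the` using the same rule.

The rule splits by letter class: vowels +6, consonants +10.
Applying it to the: t(cons)+10=d, h(cons)+10=r, e(vowel)+6=k.

drk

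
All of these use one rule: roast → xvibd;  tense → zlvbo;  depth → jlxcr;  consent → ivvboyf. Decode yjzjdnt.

scratch

In roast: r→x is +6, o→v is +7, a→i is +8, s→b is +9 — the shift increases by 1 each position. Each letter shifts forward by (position + 6), i.e. 6, 7, 8, … — the shift grows by one for each successive letter.
Decoding yjzjdnt: y−6=s, j−7=c, z−8=r, j−9=a, d−10=t, n−11=c, t−12=h.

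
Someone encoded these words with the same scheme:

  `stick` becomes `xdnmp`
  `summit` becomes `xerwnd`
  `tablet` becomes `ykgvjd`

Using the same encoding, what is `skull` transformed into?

xuzvq

Shifts by position in stick: pos 0: s→x (+5), pos 1: t→d (+10), pos 2: i→n (+5), pos 3: c→m (+10) — repeating every 2. It's a Vigenère-style cipher with numeric key [5,10]: position i shifts by key[i mod 2].
On skull: s+5=x, k+10=u, u+5=z, l+10=v, l+5=q.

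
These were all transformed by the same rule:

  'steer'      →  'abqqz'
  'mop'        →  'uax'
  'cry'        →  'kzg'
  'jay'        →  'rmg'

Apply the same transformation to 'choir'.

kpauz

The shift depends on letter class: consonant s→a is +8, but vowel e→q is +12. The rule splits by letter class: vowels +12, consonants +8.
Applying it to choir: c(cons)+8=k, h(cons)+8=p, o(vowel)+12=a, i(vowel)+12=u, r(cons)+8=z.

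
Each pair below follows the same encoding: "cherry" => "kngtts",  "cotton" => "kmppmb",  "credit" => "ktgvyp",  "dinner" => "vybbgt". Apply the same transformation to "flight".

c(2)→k(10) and h(7)→n(13) fit y≡11x+14 (mod 26); the inverse of 11 mod 26 is 19. Treating letters as 0–25, the rule is x ↦ 11x + 14 (mod 26).
On flight: f(5)→11·5+14≡17=r; l(11)→11·11+14≡5=f; i(8)→11·8+14≡24=y; g(6)→11·6+14≡2=c; h(7)→11·7+14≡13=n; t(19)→11·19+14≡15=p (all mod 26).

rfycnp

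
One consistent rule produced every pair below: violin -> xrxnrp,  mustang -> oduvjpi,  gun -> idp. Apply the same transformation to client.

enrnpv

The shift depends on letter class: consonant v→x is +2, but vowel i→r is +9. The rule splits by letter class: vowels +9, consonants +2.
Applying it to client: c(cons)+2=e, l(cons)+2=n, i(vowel)+9=r, e(vowel)+9=n, n(cons)+2=p, t(cons)+2=v.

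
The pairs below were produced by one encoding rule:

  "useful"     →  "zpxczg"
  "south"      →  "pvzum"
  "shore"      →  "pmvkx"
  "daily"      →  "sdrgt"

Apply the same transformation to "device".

sxernx

u(20)→z(25) and s(18)→p(15) fit y≡5x+3 (mod 26); the inverse of 5 mod 26 is 21. This is an affine cipher: with a=0,…,z=25, each position x becomes (5x+3) mod 26.
For device: d(3)→5·3+3≡18=s; e(4)→5·4+3≡23=x; v(21)→5·21+3≡4=e; i(8)→5·8+3≡17=r; c(2)→5·2+3≡13=n; e(4)→5·4+3≡23=x (all mod 26).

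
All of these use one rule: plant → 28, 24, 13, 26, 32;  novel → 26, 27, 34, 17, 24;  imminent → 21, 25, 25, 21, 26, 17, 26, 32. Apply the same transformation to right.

The number is (letter's place in the alphabet, a=1) + 12.
For right: r=18→30, i=9→21, g=7→19, h=8→20, t=20→32.

30, 21, 19, 20, 32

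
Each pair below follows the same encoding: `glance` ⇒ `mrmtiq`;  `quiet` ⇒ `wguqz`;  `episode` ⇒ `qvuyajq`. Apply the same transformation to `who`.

The shift depends on letter class: consonant g→m is +6, but vowel a→m is +12. The rule splits by letter class: vowels +12, consonants +6.
On who: w(cons)+6=c, h(cons)+6=n, o(vowel)+12=a.

cna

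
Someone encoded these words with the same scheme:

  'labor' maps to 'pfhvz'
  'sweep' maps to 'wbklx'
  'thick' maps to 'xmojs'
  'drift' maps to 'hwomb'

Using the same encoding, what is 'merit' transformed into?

In labor: l→p is +4, a→f is +5, b→h is +6, o→v is +7 — the shift increases by 1 each position. Each letter shifts forward by (position + 4), i.e. 4, 5, 6, … — the shift grows by one for each successive letter.
Applying it to merit: m+4=q, e+5=j, r+6=x, i+7=p, t+8=b.

qjxpb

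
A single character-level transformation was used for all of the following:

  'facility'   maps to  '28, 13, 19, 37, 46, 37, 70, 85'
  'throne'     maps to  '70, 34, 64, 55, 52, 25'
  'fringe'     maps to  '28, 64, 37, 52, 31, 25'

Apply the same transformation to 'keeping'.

The formula is n = 3×(alphabet index, a=1) + 10.
On keeping: k=11→43, e=5→25, e=5→25, p=16→58, i=9→37, n=14→52, g=7→31.

43, 25, 25, 58, 37, 52, 31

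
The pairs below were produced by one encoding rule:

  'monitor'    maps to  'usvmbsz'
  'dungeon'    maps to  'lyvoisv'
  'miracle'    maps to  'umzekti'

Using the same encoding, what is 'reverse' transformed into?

The shift depends on letter class: consonant m→u is +8, but vowel o→s is +4. Vowels shift forward by 4 and consonants shift forward by 8.
For reverse: r(cons)+8=z, e(vowel)+4=i, v(cons)+8=d, e(vowel)+4=i, r(cons)+8=z, s(cons)+8=a, e(vowel)+4=i.

zidizai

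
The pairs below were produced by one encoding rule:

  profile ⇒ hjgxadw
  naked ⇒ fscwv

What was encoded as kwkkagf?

session

Compare letters: p→h is +18, r→j is +18, o→g is +18 — a constant shift. It's a constant shift of +18 (ROT18).
Undoing it on kwkkagf: k−18=s, w−18=e, k−18=s, k−18=s, a−18=i, g−18=o, f−18=n.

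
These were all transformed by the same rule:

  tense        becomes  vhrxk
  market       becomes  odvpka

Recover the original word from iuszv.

group

In tense: t→v is +2, e→h is +3, n→r is +4, s→x is +5 — the shift increases by 1 each position. The shift increases by 1 at each position, starting from +2: 2, 3, 4, ….
Undoing it on iuszv: i−2=g, u−3=r, s−4=o, z−5=u, v−6=p.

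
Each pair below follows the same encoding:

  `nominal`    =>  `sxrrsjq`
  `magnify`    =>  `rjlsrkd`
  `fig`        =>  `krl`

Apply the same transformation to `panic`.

ujsrh

The shift depends on letter class: consonant n→s is +5, but vowel o→x is +9. Two shifts are in play — +9 for a/e/i/o/u, +5 for every other letter.
On panic: p(cons)+5=u, a(vowel)+9=j, n(cons)+5=s, i(vowel)+9=r, c(cons)+5=h.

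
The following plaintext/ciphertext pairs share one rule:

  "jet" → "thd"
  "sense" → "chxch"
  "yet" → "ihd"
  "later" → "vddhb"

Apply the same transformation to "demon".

nhwrx

The shift depends on letter class: consonant j→t is +10, but vowel e→h is +3. Two shifts are in play — +3 for a/e/i/o/u, +10 for every other letter.
For demon: d(cons)+10=n, e(vowel)+3=h, m(cons)+10=w, o(vowel)+3=r, n(cons)+10=x.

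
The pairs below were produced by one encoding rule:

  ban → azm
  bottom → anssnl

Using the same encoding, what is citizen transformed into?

bhshydm

Compare letters: b→a is +25, a→z is +25, n→m is +25 — a constant shift. Every letter moves 25 places later in the alphabet, wrapping around z→a.
For citizen: c+25=b, i+25=h, t+25=s, i+25=h, z+25=y, e+25=d, n+25=m.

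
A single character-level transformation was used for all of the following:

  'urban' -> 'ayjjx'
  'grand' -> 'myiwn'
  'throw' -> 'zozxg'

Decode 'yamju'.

steak

In urban: u→a is +6, r→y is +7, b→j is +8, a→j is +9 — the shift increases by 1 each position. Each letter shifts forward by (position + 6), i.e. 6, 7, 8, … — the shift grows by one for each successive letter.
Decoding yamju: y−6=s, a−7=t, m−8=e, j−9=a, u−10=k.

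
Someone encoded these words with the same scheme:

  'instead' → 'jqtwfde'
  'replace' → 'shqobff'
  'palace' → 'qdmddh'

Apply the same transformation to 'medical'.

Shifts by position in instead: pos 0: i→j (+1), pos 1: n→q (+3), pos 2: s→t (+1), pos 3: t→w (+3) — repeating every 2. It's a Vigenère-style cipher with numeric key [1,3]: position i shifts by key[i mod 2].
Applying it to medical: m+1=n, e+3=h, d+1=e, i+3=l, c+1=d, a+3=d, l+1=m.

nhelddm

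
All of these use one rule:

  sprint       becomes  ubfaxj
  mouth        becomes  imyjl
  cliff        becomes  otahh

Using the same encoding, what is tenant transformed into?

jsxkxj

s(18)→u(20) and p(15)→b(1) fit y≡15x+10 (mod 26); the inverse of 15 mod 26 is 7. This is an affine cipher: with a=0,…,z=25, each position x becomes (15x+10) mod 26.
For tenant: t(19)→15·19+10≡9=j; e(4)→15·4+10≡18=s; n(13)→15·13+10≡23=x; a(0)→15·0+10≡10=k; n(13)→15·13+10≡23=x; t(19)→15·19+10≡9=j (all mod 26).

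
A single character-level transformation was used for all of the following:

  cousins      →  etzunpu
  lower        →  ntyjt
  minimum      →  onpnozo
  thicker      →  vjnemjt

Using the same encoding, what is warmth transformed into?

yftovj

The shift depends on letter class: consonant c→e is +2, but vowel o→t is +5. Two shifts are in play — +5 for a/e/i/o/u, +2 for every other letter.
For warmth: w(cons)+2=y, a(vowel)+5=f, r(cons)+2=t, m(cons)+2=o, t(cons)+2=v, h(cons)+2=j.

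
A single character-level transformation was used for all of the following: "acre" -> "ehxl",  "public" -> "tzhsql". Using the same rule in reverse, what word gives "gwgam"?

crate

In acre: a→e is +4, c→h is +5, r→x is +6, e→l is +7 — the shift increases by 1 each position. Letter i (0-indexed) is shifted by i+4, so successive shifts are 4, 5, 6, ….
Reversing it on gwgam: g−4=c, w−5=r, g−6=a, a−7=t, m−8=e.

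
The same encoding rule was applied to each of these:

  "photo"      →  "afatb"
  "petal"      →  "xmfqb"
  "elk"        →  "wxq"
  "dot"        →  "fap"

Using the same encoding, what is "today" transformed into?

kmpaf

Read the word backwards and shift each letter +12.
On today: reverse → yadot; then shift: y+12=k, a+12=m, d+12=p, o+12=a, t+12=f.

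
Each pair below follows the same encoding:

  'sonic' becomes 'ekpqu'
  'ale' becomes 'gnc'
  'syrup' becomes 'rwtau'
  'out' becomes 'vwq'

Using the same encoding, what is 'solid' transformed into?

fknqu

Read the word backwards and shift each letter +2.
On solid: reverse → dilos; then shift: d+2=f, i+2=k, l+2=n, o+2=q, s+2=u.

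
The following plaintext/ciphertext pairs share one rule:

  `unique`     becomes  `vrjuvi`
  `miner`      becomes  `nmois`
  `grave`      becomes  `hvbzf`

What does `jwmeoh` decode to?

island

Shifts by position in unique: pos 0: u→v (+1), pos 1: n→r (+4), pos 2: i→j (+1), pos 3: q→u (+4) — repeating every 2. A repeating key of period 2 is used — shifts +1, +4 over and over.
Undoing it on jwmeoh: j−1=i, w−4=s, m−1=l, e−4=a, o−1=n, h−4=d.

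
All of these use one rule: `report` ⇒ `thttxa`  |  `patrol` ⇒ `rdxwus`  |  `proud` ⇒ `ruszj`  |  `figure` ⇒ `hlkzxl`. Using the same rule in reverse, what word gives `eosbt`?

In report: r→t is +2, e→h is +3, p→t is +4, o→t is +5 — the shift increases by 1 each position. Each letter shifts forward by (position + 2), i.e. 2, 3, 4, … — the shift grows by one for each successive letter.
Reversing it on eosbt: e−2=c, o−3=l, s−4=o, b−5=w, t−6=n.

clown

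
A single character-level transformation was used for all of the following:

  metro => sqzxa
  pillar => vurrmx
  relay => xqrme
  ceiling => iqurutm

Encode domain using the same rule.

jasmut

The shift depends on letter class: consonant m→s is +6, but vowel e→q is +12. Two shifts are in play — +12 for a/e/i/o/u, +6 for every other letter.
On domain: d(cons)+6=j, o(vowel)+12=a, m(cons)+6=s, a(vowel)+12=m, i(vowel)+12=u, n(cons)+6=t.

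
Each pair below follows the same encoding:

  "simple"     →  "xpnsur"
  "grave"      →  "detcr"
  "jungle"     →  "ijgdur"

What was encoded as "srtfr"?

s(18)→x(23) and i(8)→p(15) fit y≡19x+19 (mod 26); the inverse of 19 mod 26 is 11. Each letter's alphabet position (a=0..z=25) is mapped through 19·x+19 mod 26 — an affine cipher.
Reversing it on srtfr: s(18)→11·(18−19)≡15=p; r(17)→11·(17−19)≡4=e; t(19)→11·(19−19)≡0=a; f(5)→11·(5−19)≡2=c; r(17)→11·(17−19)≡4=e (all mod 26).

peace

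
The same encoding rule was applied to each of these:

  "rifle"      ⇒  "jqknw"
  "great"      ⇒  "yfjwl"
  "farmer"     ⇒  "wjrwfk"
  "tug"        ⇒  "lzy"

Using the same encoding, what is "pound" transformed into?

isztu

The output letters match the input read backwards, each shifted +5: rifle reversed is elfir. Read the word backwards and shift each letter +5.
Applying it to pound: reverse → dnuop; then shift: d+5=i, n+5=s, u+5=z, o+5=t, p+5=u.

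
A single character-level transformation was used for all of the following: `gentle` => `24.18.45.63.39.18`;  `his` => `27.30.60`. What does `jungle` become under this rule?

33.66.45.24.39.18

With a=1..z=26, the number is 3·pos + 3.
Applying it to jungle: j=10→33, u=21→66, n=14→45, g=7→24, l=12→39, e=5→18.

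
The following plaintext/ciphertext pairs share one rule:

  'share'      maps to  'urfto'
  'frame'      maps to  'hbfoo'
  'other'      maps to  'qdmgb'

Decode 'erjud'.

Shifts by position in share: pos 0: s→u (+2), pos 1: h→r (+10), pos 2: a→f (+5), pos 3: r→t (+2), pos 4: e→o (+10) — repeating every 3. A repeating key of period 3 is used — shifts +2, +10, +5 over and over.
Decoding erjud: e−2=c, r−10=h, j−5=e, u−2=s, d−10=t.

chest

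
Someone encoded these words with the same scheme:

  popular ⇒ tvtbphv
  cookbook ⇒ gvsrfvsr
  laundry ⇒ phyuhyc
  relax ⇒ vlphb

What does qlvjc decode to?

It's a Vigenère-style cipher with numeric key [4,7]: position i shifts by key[i mod 2].
Reversing it on qlvjc: q−4=m, l−7=e, v−4=r, j−7=c, c−4=y.

mercy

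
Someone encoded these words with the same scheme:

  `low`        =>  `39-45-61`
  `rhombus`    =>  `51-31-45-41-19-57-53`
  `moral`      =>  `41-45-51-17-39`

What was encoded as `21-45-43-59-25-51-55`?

convert

l(#12)→39 and o(#15)→45: differences scale by 2, so n = 2·pos + 15. With a=1..z=26, the number is 2·pos + 15.
Decoding 21-45-43-59-25-51-55: 21→(21−15)÷2=3=c, 45→(45−15)÷2=15=o, 43→(43−15)÷2=14=n, 59→(59−15)÷2=22=v, 25→(25−15)÷2=5=e, 51→(51−15)÷2=18=r, 55→(55−15)÷2=20=t.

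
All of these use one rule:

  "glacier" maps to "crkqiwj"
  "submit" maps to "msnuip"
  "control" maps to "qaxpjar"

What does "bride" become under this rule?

Treating letters as 0–25, the rule is x ↦ 3x + 10 (mod 26).
For bride: b(1)→3·1+10≡13=n; r(17)→3·17+10≡9=j; i(8)→3·8+10≡8=i; d(3)→3·3+10≡19=t; e(4)→3·4+10≡22=w (all mod 26).

njitw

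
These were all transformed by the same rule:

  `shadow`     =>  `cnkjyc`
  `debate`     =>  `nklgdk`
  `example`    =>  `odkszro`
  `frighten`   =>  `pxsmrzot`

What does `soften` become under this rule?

cupzot

It's a Vigenère-style cipher with numeric key [10,6]: position i shifts by key[i mod 2].
On soften: s+10=c, o+6=u, f+10=p, t+6=z, e+10=o, n+6=t.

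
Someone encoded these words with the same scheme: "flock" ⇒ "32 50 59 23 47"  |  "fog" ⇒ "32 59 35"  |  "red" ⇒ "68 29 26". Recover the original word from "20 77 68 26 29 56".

With a=1..z=26, the number is 3·pos + 14.
Reversing it on 20 77 68 26 29 56: 20→(20−14)÷3=2=b, 77→(77−14)÷3=21=u, 68→(68−14)÷3=18=r, 26→(26−14)÷3=4=d, 29→(29−14)÷3=5=e, 56→(56−14)÷3=14=n.

burden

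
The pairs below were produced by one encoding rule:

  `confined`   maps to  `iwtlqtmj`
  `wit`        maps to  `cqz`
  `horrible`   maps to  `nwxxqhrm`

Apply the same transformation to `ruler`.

The shift depends on letter class: consonant c→i is +6, but vowel o→w is +8. The rule splits by letter class: vowels +8, consonants +6.
For ruler: r(cons)+6=x, u(vowel)+8=c, l(cons)+6=r, e(vowel)+8=m, r(cons)+6=x.

xcrmx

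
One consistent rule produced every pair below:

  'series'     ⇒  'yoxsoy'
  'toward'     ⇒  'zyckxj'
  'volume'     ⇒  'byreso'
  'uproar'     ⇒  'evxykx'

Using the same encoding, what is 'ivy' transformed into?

The shift depends on letter class: consonant s→y is +6, but vowel e→o is +10. Vowels shift forward by 10 and consonants shift forward by 6.
For ivy: i(vowel)+10=s, v(cons)+6=b, y(cons)+6=e.

sbe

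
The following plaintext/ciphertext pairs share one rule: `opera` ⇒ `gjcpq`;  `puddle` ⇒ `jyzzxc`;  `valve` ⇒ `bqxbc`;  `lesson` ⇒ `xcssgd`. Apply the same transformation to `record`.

o(14)→g(6) and p(15)→j(9) fit y≡3x+16 (mod 26); the inverse of 3 mod 26 is 9. This is an affine cipher: with a=0,…,z=25, each position x becomes (3x+16) mod 26.
For record: r(17)→3·17+16≡15=p; e(4)→3·4+16≡2=c; c(2)→3·2+16≡22=w; o(14)→3·14+16≡6=g; r(17)→3·17+16≡15=p; d(3)→3·3+16≡25=z (all mod 26).

pcwgpz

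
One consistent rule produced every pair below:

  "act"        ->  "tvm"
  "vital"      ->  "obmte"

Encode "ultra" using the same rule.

Compare letters: a→t is +19, c→v is +19, t→m is +19 — a constant shift. This is a Caesar cipher with shift 19.
For ultra: u+19=n, l+19=e, t+19=m, r+19=k, a+19=t.

nemkt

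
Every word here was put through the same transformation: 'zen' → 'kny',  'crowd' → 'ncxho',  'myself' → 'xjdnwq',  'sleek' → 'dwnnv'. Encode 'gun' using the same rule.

rdy

Vowels shift forward by 9 and consonants shift forward by 11.
On gun: g(cons)+11=r, u(vowel)+9=d, n(cons)+11=y.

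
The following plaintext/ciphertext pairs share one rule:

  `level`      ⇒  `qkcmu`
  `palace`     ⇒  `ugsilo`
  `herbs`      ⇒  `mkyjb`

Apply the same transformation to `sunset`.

xauand

In level: l→q is +5, e→k is +6, v→c is +7, e→m is +8 — the shift increases by 1 each position. Letter i (0-indexed) is shifted by i+5, so successive shifts are 5, 6, 7, ….
On sunset: s+5=x, u+6=a, n+7=u, s+8=a, e+9=n, t+10=d.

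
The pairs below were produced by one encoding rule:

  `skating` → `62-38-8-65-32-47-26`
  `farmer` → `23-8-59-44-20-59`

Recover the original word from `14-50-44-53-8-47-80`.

The formula is n = 3×(alphabet index, a=1) + 5.
Undoing it on 14-50-44-53-8-47-80: 14→(14−5)÷3=3=c, 50→(50−5)÷3=15=o, 44→(44−5)÷3=13=m, 53→(53−5)÷3=16=p, 8→(8−5)÷3=1=a, 47→(47−5)÷3=14=n, 80→(80−5)÷3=25=y.

company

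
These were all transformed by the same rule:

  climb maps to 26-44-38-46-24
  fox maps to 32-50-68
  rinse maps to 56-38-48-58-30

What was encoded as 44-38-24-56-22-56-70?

library

c(#3)→26 and l(#12)→44: differences scale by 2, so n = 2·pos + 20. The formula is n = 2×(alphabet index, a=1) + 20.
Reversing it on 44-38-24-56-22-56-70: 44→(44−20)÷2=12=l, 38→(38−20)÷2=9=i, 24→(24−20)÷2=2=b, 56→(56−20)÷2=18=r, 22→(22−20)÷2=1=a, 56→(56−20)÷2=18=r, 70→(70−20)÷2=25=y.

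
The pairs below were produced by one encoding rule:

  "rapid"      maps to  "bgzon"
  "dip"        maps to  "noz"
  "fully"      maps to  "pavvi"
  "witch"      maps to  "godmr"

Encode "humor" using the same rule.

The shift depends on letter class: consonant r→b is +10, but vowel a→g is +6. Two shifts are in play — +6 for a/e/i/o/u, +10 for every other letter.
For humor: h(cons)+10=r, u(vowel)+6=a, m(cons)+10=w, o(vowel)+6=u, r(cons)+10=b.

rawub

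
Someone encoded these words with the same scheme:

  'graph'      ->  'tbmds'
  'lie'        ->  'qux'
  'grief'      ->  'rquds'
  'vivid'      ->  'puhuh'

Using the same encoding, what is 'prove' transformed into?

qhadb

The output letters match the input read backwards, each shifted +12: graph reversed is hparg. The word is reversed, then every letter is shifted forward by 12.
On prove: reverse → evorp; then shift: e+12=q, v+12=h, o+12=a, r+12=d, p+12=b.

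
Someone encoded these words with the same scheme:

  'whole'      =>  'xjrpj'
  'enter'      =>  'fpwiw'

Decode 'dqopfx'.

collar

In whole: w→x is +1, h→j is +2, o→r is +3, l→p is +4 — the shift increases by 1 each position. Each letter shifts forward by (position + 1), i.e. 1, 2, 3, … — the shift grows by one for each successive letter.
Undoing it on dqopfx: d−1=c, q−2=o, o−3=l, p−4=l, f−5=a, x−6=r.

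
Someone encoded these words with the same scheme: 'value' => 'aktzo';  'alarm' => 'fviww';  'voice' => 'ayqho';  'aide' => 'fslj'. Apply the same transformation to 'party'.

Shifts by position in value: pos 0: v→a (+5), pos 1: a→k (+10), pos 2: l→t (+8), pos 3: u→z (+5), pos 4: e→o (+10) — repeating every 3. A repeating key of period 3 is used — shifts +5, +10, +8 over and over.
Applying it to party: p+5=u, a+10=k, r+8=z, t+5=y, y+10=i.

ukzyi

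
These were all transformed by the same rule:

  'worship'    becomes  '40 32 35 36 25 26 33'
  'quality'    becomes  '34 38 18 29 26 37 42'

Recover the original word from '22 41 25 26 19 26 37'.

exhibit

Letters become their 1-based position plus 17 (so a→18, b→19, …).
Undoing it on 22 41 25 26 19 26 37: 22→(22−17)÷1=5=e, 41→(41−17)÷1=24=x, 25→(25−17)÷1=8=h, 26→(26−17)÷1=9=i, 19→(19−17)÷1=2=b, 26→(26−17)÷1=9=i, 37→(37−17)÷1=20=t.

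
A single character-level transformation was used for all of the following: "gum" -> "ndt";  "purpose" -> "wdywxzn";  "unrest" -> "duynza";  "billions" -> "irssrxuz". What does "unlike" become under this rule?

dusrrn

The shift depends on letter class: consonant g→n is +7, but vowel u→d is +9. Vowels shift forward by 9 and consonants shift forward by 7.
Applying it to unlike: u(vowel)+9=d, n(cons)+7=u, l(cons)+7=s, i(vowel)+9=r, k(cons)+7=r, e(vowel)+9=n.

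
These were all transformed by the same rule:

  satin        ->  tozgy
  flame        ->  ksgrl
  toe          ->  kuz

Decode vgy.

sap

The output letters match the input read backwards, each shifted +6: satin reversed is nitas. Two steps: reverse the string, then apply a Caesar shift of +6.
Decoding vgy: shift back: v−6=p, g−6=a, y−6=s → pas; then reverse → sap.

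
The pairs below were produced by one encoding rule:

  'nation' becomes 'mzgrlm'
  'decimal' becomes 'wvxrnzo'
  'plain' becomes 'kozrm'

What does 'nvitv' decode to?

merge

Each pair mirrors across the alphabet (n↔m, a↔z, t↔g): positions sum to 25. Letters are reflected about the middle of the alphabet (position → 25−position): Atbash.
Undoing it on nvitv: n↔m, v↔e, i↔r, t↔g, v↔e.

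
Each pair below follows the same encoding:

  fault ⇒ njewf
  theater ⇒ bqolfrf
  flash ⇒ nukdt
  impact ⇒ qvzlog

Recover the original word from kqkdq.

The shift increases by 1 at each position, starting from +8: 8, 9, 10, ….
Decoding kqkdq: k−8=c, q−9=h, k−10=a, d−11=s, q−12=e.

chase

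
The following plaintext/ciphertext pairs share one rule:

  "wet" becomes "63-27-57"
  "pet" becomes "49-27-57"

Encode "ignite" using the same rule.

w(#23)→63 and e(#5)→27: differences scale by 2, so n = 2·pos + 17. Each letter becomes 2×(its alphabet position, a=1..z=26) + 17.
Applying it to ignite: i=9→35, g=7→31, n=14→45, i=9→35, t=20→57, e=5→27.

35-31-45-35-57-27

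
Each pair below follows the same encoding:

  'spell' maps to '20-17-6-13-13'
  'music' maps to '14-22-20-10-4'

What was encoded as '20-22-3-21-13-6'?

s is letter #19 and maps to 20: an offset of 1. The number is (letter's place in the alphabet, a=1) + 1.
Decoding 20-22-3-21-13-6: 20→(20−1)÷1=19=s, 22→(22−1)÷1=21=u, 3→(3−1)÷1=2=b, 21→(21−1)÷1=20=t, 13→(13−1)÷1=12=l, 6→(6−1)÷1=5=e.

subtle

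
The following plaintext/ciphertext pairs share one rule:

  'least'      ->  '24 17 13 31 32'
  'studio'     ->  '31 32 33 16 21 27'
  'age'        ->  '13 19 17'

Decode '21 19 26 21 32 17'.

The number is (letter's place in the alphabet, a=1) + 12.
Undoing it on 21 19 26 21 32 17: 21→(21−12)÷1=9=i, 19→(19−12)÷1=7=g, 26→(26−12)÷1=14=n, 21→(21−12)÷1=9=i, 32→(32−12)÷1=20=t, 17→(17−12)÷1=5=e.

ignite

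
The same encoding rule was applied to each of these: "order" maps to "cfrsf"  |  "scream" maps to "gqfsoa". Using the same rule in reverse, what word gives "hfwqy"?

This is a Caesar cipher with shift 14.
Decoding hfwqy: h−14=t, f−14=r, w−14=i, q−14=c, y−14=k.

trick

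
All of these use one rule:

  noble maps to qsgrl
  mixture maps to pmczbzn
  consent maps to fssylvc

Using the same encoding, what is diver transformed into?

gmaky

The shift increases by 1 at each position, starting from +3: 3, 4, 5, ….
For diver: d+3=g, i+4=m, v+5=a, e+6=k, r+7=y.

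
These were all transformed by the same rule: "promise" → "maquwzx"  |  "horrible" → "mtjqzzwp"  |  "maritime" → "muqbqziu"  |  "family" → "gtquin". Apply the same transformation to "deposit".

bqawxml

The output letters match the input read backwards, each shifted +8: promise reversed is esimorp. The word is reversed, then every letter is shifted forward by 8.
Applying it to deposit: reverse → tisoped; then shift: t+8=b, i+8=q, s+8=a, o+8=w, p+8=x, e+8=m, d+8=l.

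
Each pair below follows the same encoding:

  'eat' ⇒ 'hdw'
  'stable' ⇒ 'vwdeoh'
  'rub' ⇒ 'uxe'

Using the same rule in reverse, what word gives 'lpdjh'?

image

Compare letters: e→h is +3, a→d is +3, t→w is +3 — a constant shift. It's a constant shift of +3 (ROT3).
Reversing it on lpdjh: l−3=i, p−3=m, d−3=a, j−3=g, h−3=e.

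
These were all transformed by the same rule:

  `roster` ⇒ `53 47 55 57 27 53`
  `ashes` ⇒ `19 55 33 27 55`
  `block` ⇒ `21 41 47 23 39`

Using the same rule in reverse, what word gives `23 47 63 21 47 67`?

With a=1..z=26, the number is 2·pos + 17.
Reversing it on 23 47 63 21 47 67: 23→(23−17)÷2=3=c, 47→(47−17)÷2=15=o, 63→(63−17)÷2=23=w, 21→(21−17)÷2=2=b, 47→(47−17)÷2=15=o, 67→(67−17)÷2=25=y.

cowboy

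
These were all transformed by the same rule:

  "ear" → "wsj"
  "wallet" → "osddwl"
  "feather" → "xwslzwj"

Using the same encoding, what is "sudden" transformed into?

kmvvwf

Compare letters: e→w is +18, a→s is +18, r→j is +18 — a constant shift. This is a Caesar cipher with shift 18.
For sudden: s+18=k, u+18=m, d+18=v, d+18=v, e+18=w, n+18=f.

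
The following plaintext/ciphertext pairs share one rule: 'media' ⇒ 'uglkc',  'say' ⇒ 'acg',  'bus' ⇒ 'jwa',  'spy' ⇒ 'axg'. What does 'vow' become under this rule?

The shift depends on letter class: consonant m→u is +8, but vowel e→g is +2. Vowels shift forward by 2 and consonants shift forward by 8.
Applying it to vow: v(cons)+8=d, o(vowel)+2=q, w(cons)+8=e.

dqe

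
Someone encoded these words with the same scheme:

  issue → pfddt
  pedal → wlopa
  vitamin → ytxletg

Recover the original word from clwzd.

The output letters match the input read backwards, each shifted +11: issue reversed is eussi. The word is reversed, then every letter is shifted forward by 11.
Undoing it on clwzd: shift back: c−11=r, l−11=a, w−11=l, z−11=o, d−11=s → ralos; then reverse → solar.

solar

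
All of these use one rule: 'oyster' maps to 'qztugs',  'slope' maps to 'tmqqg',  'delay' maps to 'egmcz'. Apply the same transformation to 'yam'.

The shift depends on letter class: consonant y→z is +1, but vowel o→q is +2. Two shifts are in play — +2 for a/e/i/o/u, +1 for every other letter.
Applying it to yam: y(cons)+1=z, a(vowel)+2=c, m(cons)+1=n.

zcn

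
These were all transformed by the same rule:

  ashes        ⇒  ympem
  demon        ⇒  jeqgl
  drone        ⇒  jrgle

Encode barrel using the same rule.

tyrrev

a(0)→y(24) and s(18)→m(12) fit y≡21x+24 (mod 26); the inverse of 21 mod 26 is 5. This is an affine cipher: with a=0,…,z=25, each position x becomes (21x+24) mod 26.
Applying it to barrel: b(1)→21·1+24≡19=t; a(0)→21·0+24≡24=y; r(17)→21·17+24≡17=r; r(17)→21·17+24≡17=r; e(4)→21·4+24≡4=e; l(11)→21·11+24≡21=v (all mod 26).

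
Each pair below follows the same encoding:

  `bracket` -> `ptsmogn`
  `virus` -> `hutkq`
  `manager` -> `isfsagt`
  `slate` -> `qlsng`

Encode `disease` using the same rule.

b(1)→p(15) and r(17)→t(19) fit y≡23x+18 (mod 26); the inverse of 23 mod 26 is 17. Each letter's alphabet position (a=0..z=25) is mapped through 23·x+18 mod 26 — an affine cipher.
For disease: d(3)→23·3+18≡9=j; i(8)→23·8+18≡20=u; s(18)→23·18+18≡16=q; e(4)→23·4+18≡6=g; a(0)→23·0+18≡18=s; s(18)→23·18+18≡16=q; e(4)→23·4+18≡6=g (all mod 26).

juqgsqg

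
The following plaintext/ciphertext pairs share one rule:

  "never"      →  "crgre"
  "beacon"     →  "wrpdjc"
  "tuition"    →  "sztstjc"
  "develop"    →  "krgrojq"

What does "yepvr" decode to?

frame

This is an affine cipher: with a=0,…,z=25, each position x becomes (7x+15) mod 26.
Decoding yepvr: y(24)→15·(24−15)≡5=f; e(4)→15·(4−15)≡17=r; p(15)→15·(15−15)≡0=a; v(21)→15·(21−15)≡12=m; r(17)→15·(17−15)≡4=e (all mod 26).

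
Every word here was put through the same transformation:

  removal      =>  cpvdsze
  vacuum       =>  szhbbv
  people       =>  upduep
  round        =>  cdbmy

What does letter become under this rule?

r(17)→c(2) and e(4)→p(15) fit y≡17x+25 (mod 26); the inverse of 17 mod 26 is 23. Treating letters as 0–25, the rule is x ↦ 17x + 25 (mod 26).
Applying it to letter: l(11)→17·11+25≡4=e; e(4)→17·4+25≡15=p; t(19)→17·19+25≡10=k; t(19)→17·19+25≡10=k; e(4)→17·4+25≡15=p; r(17)→17·17+25≡2=c (all mod 26).

epkkpc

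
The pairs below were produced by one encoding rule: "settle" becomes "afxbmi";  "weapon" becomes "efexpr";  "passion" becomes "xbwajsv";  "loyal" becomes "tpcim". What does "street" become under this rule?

auvmfx

Shifts by position in settle: pos 0: s→a (+8), pos 1: e→f (+1), pos 2: t→x (+4), pos 3: t→b (+8), pos 4: l→m (+1), pos 5: e→i (+4) — repeating every 3. It's a Vigenère-style cipher with numeric key [8,1,4]: position i shifts by key[i mod 3].
Applying it to street: s+8=a, t+1=u, r+4=v, e+8=m, e+1=f, t+4=x.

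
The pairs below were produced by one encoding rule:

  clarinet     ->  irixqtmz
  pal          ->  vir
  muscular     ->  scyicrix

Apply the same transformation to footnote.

The shift depends on letter class: consonant c→i is +6, but vowel a→i is +8. The rule splits by letter class: vowels +8, consonants +6.
Applying it to footnote: f(cons)+6=l, o(vowel)+8=w, o(vowel)+8=w, t(cons)+6=z, n(cons)+6=t, o(vowel)+8=w, t(cons)+6=z, e(vowel)+8=m.

lwwztwzm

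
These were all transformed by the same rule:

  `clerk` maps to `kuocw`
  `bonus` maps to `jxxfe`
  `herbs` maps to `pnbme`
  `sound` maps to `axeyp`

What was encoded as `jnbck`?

In clerk: c→k is +8, l→u is +9, e→o is +10, r→c is +11 — the shift increases by 1 each position. The shift increases by 1 at each position, starting from +8: 8, 9, 10, ….
Undoing it on jnbck: j−8=b, n−9=e, b−10=r, c−11=r, k−12=y.

berry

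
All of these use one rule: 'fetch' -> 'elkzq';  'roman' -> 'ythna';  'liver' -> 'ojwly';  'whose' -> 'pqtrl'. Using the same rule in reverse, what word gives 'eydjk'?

f(5)→e(4) and e(4)→l(11) fit y≡19x+13 (mod 26); the inverse of 19 mod 26 is 11. Each letter's alphabet position (a=0..z=25) is mapped through 19·x+13 mod 26 — an affine cipher.
Reversing it on eydjk: e(4)→11·(4−13)≡5=f; y(24)→11·(24−13)≡17=r; d(3)→11·(3−13)≡20=u; j(9)→11·(9−13)≡8=i; k(10)→11·(10−13)≡19=t (all mod 26).

fruit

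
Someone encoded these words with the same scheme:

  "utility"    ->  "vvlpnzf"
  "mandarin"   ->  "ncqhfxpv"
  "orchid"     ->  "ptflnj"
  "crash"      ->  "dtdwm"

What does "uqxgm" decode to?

In utility: u→v is +1, t→v is +2, i→l is +3, l→p is +4 — the shift increases by 1 each position. The shift increases by 1 at each position, starting from +1: 1, 2, 3, ….
Undoing it on uqxgm: u−1=t, q−2=o, x−3=u, g−4=c, m−5=h.

touch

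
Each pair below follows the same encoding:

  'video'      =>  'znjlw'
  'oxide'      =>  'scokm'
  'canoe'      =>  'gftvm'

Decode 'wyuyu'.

In video: v→z is +4, i→n is +5, d→j is +6, e→l is +7 — the shift increases by 1 each position. Each letter shifts forward by (position + 4), i.e. 4, 5, 6, … — the shift grows by one for each successive letter.
Reversing it on wyuyu: w−4=s, y−5=t, u−6=o, y−7=r, u−8=m.

storm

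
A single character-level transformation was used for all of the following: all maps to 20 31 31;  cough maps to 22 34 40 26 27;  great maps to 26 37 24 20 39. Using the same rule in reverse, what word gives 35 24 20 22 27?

Letters become their 1-based position plus 19 (so a→20, b→21, …).
Reversing it on 35 24 20 22 27: 35→(35−19)÷1=16=p, 24→(24−19)÷1=5=e, 20→(20−19)÷1=1=a, 22→(22−19)÷1=3=c, 27→(27−19)÷1=8=h.

peach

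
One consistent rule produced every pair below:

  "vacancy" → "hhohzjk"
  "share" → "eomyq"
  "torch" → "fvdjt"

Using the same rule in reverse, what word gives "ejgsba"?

sculpt

Shifts by position in vacancy: pos 0: v→h (+12), pos 1: a→h (+7), pos 2: c→o (+12), pos 3: a→h (+7) — repeating every 2. It's a Vigenère-style cipher with numeric key [12,7]: position i shifts by key[i mod 2].
Decoding ejgsba: e−12=s, j−7=c, g−12=u, s−7=l, b−12=p, a−7=t.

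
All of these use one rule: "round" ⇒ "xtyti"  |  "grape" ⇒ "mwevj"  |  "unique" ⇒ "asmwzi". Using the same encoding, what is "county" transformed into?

Shifts by position in round: pos 0: r→x (+6), pos 1: o→t (+5), pos 2: u→y (+4), pos 3: n→t (+6), pos 4: d→i (+5) — repeating every 3. A repeating key of period 3 is used — shifts +6, +5, +4 over and over.
On county: c+6=i, o+5=t, u+4=y, n+6=t, t+5=y, y+4=c.

itytyc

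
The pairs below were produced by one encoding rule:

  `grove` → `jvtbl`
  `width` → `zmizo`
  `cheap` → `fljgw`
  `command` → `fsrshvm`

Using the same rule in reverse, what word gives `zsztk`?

wound

In grove: g→j is +3, r→v is +4, o→t is +5, v→b is +6 — the shift increases by 1 each position. The shift increases by 1 at each position, starting from +3: 3, 4, 5, ….
Undoing it on zsztk: z−3=w, s−4=o, z−5=u, t−6=n, k−7=d.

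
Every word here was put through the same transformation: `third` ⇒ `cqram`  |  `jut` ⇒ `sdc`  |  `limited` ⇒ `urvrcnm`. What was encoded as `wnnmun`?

Compare letters: t→c is +9, h→q is +9, i→r is +9 — a constant shift. This is a Caesar cipher with shift 9.
Decoding wnnmun: w−9=n, n−9=e, n−9=e, m−9=d, u−9=l, n−9=e.

needle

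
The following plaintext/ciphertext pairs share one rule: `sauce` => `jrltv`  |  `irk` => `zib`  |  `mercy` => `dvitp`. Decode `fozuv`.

This is a Caesar cipher with shift 17.
Reversing it on fozuv: f−17=o, o−17=x, z−17=i, u−17=d, v−17=e.

oxide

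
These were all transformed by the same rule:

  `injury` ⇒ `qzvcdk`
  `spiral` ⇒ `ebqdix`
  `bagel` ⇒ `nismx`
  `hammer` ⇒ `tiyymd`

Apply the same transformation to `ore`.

The shift depends on letter class: consonant n→z is +12, but vowel i→q is +8. Vowels shift forward by 8 and consonants shift forward by 12.
For ore: o(vowel)+8=w, r(cons)+12=d, e(vowel)+8=m.

wdm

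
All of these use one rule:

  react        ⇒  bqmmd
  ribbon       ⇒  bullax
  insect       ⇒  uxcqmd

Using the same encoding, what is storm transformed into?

cdabw

The rule splits by letter class: vowels +12, consonants +10.
On storm: s(cons)+10=c, t(cons)+10=d, o(vowel)+12=a, r(cons)+10=b, m(cons)+10=w.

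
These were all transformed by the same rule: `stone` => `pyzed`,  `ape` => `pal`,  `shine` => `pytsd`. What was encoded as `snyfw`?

The word is reversed, then every letter is shifted forward by 11.
Undoing it on snyfw: shift back: s−11=h, n−11=c, y−11=n, f−11=u, w−11=l → hcnul; then reverse → lunch.

lunch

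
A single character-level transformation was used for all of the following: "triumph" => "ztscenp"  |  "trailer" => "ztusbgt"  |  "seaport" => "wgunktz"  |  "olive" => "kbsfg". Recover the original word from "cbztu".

ultra

t(19)→z(25) and r(17)→t(19) fit y≡3x+20 (mod 26); the inverse of 3 mod 26 is 9. This is an affine cipher: with a=0,…,z=25, each position x becomes (3x+20) mod 26.
Reversing it on cbztu: c(2)→9·(2−20)≡20=u; b(1)→9·(1−20)≡11=l; z(25)→9·(25−20)≡19=t; t(19)→9·(19−20)≡17=r; u(20)→9·(20−20)≡0=a (all mod 26).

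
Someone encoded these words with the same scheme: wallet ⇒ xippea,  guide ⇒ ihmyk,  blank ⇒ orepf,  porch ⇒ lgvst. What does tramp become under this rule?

Read the word backwards and shift each letter +4.
Applying it to tramp: reverse → pmart; then shift: p+4=t, m+4=q, a+4=e, r+4=v, t+4=x.

tqevx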